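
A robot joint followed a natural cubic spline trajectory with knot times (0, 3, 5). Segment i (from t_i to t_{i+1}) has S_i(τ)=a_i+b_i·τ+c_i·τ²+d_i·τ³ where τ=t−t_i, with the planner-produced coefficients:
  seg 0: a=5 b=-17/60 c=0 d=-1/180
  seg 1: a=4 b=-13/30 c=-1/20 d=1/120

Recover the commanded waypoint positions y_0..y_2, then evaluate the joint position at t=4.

y_0 = S_0(0) = a_0 = 5
y_1 = S_1(0) = a_1 = 4
y_2 = S_1(2) = 3
t_q=4 is in segment 1 (τ=1); S_1(τ)=141/40

y_0=5 y_1=4 y_2=3
S(4) = 141/40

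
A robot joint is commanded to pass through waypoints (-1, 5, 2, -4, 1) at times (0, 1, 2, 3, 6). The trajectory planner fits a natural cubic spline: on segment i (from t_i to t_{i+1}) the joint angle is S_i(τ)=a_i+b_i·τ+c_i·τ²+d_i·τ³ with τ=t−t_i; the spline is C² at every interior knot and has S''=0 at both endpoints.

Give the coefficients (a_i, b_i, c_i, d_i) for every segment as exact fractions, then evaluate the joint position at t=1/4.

Δ: Δ0=6, Δ1=-3, Δ2=-6, Δ3=5/3
row 1: diag=4, rhs=-54; c'=1/4, d'=-27/2
row 2: denom=4−1·1/4=15/4; d'=(-18−1·-27/2)/(15/4)=-6/5
row 3: denom=8−1·4/15=116/15; d'=(46−1·-6/5)/(116/15)=177/29
back: M3=177/29
back: M2=-6/5−4/15·177/29=-82/29
back: M1=-27/2−1/4·-82/29=-371/29
M: M0=0, M1=-371/29, M2=-82/29, M3=177/29, M4=0
seg 0: a=-1, c=M0/2=0, d=(M1−M0)/(6·1)=-371/174, b=Δ0−h0·(2M0+M1)/6=1415/174
seg 1: a=5, c=M1/2=-371/58, d=(M2−M1)/(6·1)=289/174, b=Δ1−h1·(2M1+M2)/6=151/87
seg 2: a=2, c=M2/2=-41/29, d=(M3−M2)/(6·1)=259/174, b=Δ2−h2·(2M2+M3)/6=-1057/174
seg 3: a=-4, c=M3/2=177/58, d=(M4−M3)/(6·3)=-59/174, b=Δ3−h3·(2M3+M4)/6=-386/87
t_q=1/4 → seg 0, τ=1/4; S=-1+1415/174·τ+0·τ²+-371/174·τ³=3711/3712

  seg 0: a=-1 b=1415/174 c=0 d=-371/174
  seg 1: a=5 b=151/87 c=-371/58 d=289/174
  seg 2: a=2 b=-1057/174 c=-41/29 d=259/174
  seg 3: a=-4 b=-386/87 c=177/58 d=-59/174
S(1/4) = 3711/3712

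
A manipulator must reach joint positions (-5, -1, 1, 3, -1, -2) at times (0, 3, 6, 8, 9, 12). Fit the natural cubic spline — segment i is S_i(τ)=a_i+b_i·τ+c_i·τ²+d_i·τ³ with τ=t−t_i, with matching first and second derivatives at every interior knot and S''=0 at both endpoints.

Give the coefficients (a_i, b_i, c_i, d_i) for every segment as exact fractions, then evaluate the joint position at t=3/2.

  seg 0: a=-5 b=2749/1611 c=0 d=-601/14499
  seg 1: a=-1 b=946/1611 c=-601/1611 d=1931/14499
  seg 2: a=1 b=3133/1611 c=1330/1611 d=-697/1074
  seg 3: a=3 b=-4093/1611 c=-4943/1611 d=288/179
  seg 4: a=-1 b=-6203/1611 c=2833/1611 d=-2833/14499
S(3/2) = -3695/1432

Δ: Δ0=4/3, Δ1=2/3, Δ2=1, Δ3=-4, Δ4=-1/3
row 1: diag=12, rhs=-4; c'=1/4, d'=-1/3
row 2: denom=10−3·1/4=37/4; d'=(2−3·-1/3)/(37/4)=12/37
row 3: denom=6−2·8/37=206/37; d'=(-30−2·12/37)/(206/37)=-567/103
row 4: denom=8−1·37/206=1611/206; d'=(22−1·-567/103)/(1611/206)=5666/1611
back: M4=5666/1611
back: M3=-567/103−37/206·5666/1611=-9886/1611
back: M2=12/37−8/37·-9886/1611=2660/1611
back: M1=-1/3−1/4·2660/1611=-1202/1611
M: M0=0, M1=-1202/1611, M2=2660/1611, M3=-9886/1611, M4=5666/1611, M5=0
seg 0: a=-5, c=M0/2=0, d=(M1−M0)/(6·3)=-601/14499, b=Δ0−h0·(2M0+M1)/6=2749/1611
seg 1: a=-1, c=M1/2=-601/1611, d=(M2−M1)/(6·3)=1931/14499, b=Δ1−h1·(2M1+M2)/6=946/1611
seg 2: a=1, c=M2/2=1330/1611, d=(M3−M2)/(6·2)=-697/1074, b=Δ2−h2·(2M2+M3)/6=3133/1611
seg 3: a=3, c=M3/2=-4943/1611, d=(M4−M3)/(6·1)=288/179, b=Δ3−h3·(2M3+M4)/6=-4093/1611
seg 4: a=-1, c=M4/2=2833/1611, d=(M5−M4)/(6·3)=-2833/14499, b=Δ4−h4·(2M4+M5)/6=-6203/1611
t_q=3/2 → seg 0, τ=3/2; S=-5+2749/1611·τ+0·τ²+-601/14499·τ³=-3695/1432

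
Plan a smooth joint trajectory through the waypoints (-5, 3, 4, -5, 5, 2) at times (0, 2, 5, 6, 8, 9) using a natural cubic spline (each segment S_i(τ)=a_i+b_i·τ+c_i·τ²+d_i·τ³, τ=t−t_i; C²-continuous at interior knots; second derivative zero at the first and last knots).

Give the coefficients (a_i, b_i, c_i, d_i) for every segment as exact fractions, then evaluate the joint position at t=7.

Δ: Δ0=4, Δ1=1/3, Δ2=-9, Δ3=5, Δ4=-3
row 1: diag=10, rhs=-22; c'=3/10, d'=-11/5
row 2: denom=8−3·3/10=71/10; d'=(-56−3·-11/5)/(71/10)=-494/71
row 3: denom=6−1·10/71=416/71; d'=(84−1·-494/71)/(416/71)=3229/208
row 4: denom=6−2·71/208=553/104; d'=(-48−2·3229/208)/(553/104)=-8221/553
back: M4=-8221/553
back: M3=3229/208−71/208·-8221/553=11391/553
back: M2=-494/71−10/71·11391/553=-5452/553
back: M1=-11/5−3/10·-5452/553=419/553
M: M0=0, M1=419/553, M2=-5452/553, M3=11391/553, M4=-8221/553, M5=0
seg 0: a=-5, c=M0/2=0, d=(M1−M0)/(6·2)=419/6636, b=Δ0−h0·(2M0+M1)/6=6217/1659
seg 1: a=3, c=M1/2=419/1106, d=(M2−M1)/(6·3)=-1957/3318, b=Δ1−h1·(2M1+M2)/6=7474/1659
seg 2: a=4, c=M2/2=-2726/553, d=(M3−M2)/(6·1)=16843/3318, b=Δ2−h2·(2M2+M3)/6=-30349/3318
seg 3: a=-5, c=M3/2=11391/1106, d=(M4−M3)/(6·2)=-4903/1659, b=Δ3−h3·(2M3+M4)/6=-6266/1659
seg 4: a=5, c=M4/2=-8221/1106, d=(M5−M4)/(6·1)=8221/3318, b=Δ4−h4·(2M4+M5)/6=3244/1659
t_q=7 → seg 3, τ=1; S=-5+-6266/1659·τ+11391/1106·τ²+-4903/1659·τ³=-1585/1106

  seg 0: a=-5 b=6217/1659 c=0 d=419/6636
  seg 1: a=3 b=7474/1659 c=419/1106 d=-1957/3318
  seg 2: a=4 b=-30349/3318 c=-2726/553 d=16843/3318
  seg 3: a=-5 b=-6266/1659 c=11391/1106 d=-4903/1659
  seg 4: a=5 b=3244/1659 c=-8221/1106 d=8221/3318
S(7) = -1585/1106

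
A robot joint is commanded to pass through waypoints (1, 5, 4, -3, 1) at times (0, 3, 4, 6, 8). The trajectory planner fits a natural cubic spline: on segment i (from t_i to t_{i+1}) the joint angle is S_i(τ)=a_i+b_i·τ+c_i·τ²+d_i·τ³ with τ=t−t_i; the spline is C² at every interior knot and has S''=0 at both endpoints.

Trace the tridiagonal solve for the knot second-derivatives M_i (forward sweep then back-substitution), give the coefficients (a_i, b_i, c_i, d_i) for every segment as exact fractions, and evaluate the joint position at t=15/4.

  seg 0: a=1 b=47/24 c=0 d=-5/72
  seg 1: a=5 b=1/12 c=-5/8 d=-11/24
  seg 2: a=4 b=-61/24 c=-2 d=73/96
  seg 3: a=-3 b=-17/12 c=41/16 d=-41/96
S(15/4) = 2313/512

Δ: Δ0=4/3, Δ1=-1, Δ2=-7/2, Δ3=2
row 1: diag=8, rhs=-14; c'=1/8, d'=-7/4
row 2: denom=6−1·1/8=47/8; d'=(-15−1·-7/4)/(47/8)=-106/47
row 3: denom=8−2·16/47=344/47; d'=(33−2·-106/47)/(344/47)=41/8
back: M3=41/8
back: M2=-106/47−16/47·41/8=-4
back: M1=-7/4−1/8·-4=-5/4
M: M0=0, M1=-5/4, M2=-4, M3=41/8, M4=0
seg 0: a=1, c=M0/2=0, d=(M1−M0)/(6·3)=-5/72, b=Δ0−h0·(2M0+M1)/6=47/24
seg 1: a=5, c=M1/2=-5/8, d=(M2−M1)/(6·1)=-11/24, b=Δ1−h1·(2M1+M2)/6=1/12
seg 2: a=4, c=M2/2=-2, d=(M3−M2)/(6·2)=73/96, b=Δ2−h2·(2M2+M3)/6=-61/24
seg 3: a=-3, c=M3/2=41/16, d=(M4−M3)/(6·2)=-41/96, b=Δ3−h3·(2M3+M4)/6=-17/12
t_q=15/4 → seg 1, τ=3/4; S=5+1/12·τ+-5/8·τ²+-11/24·τ³=2313/512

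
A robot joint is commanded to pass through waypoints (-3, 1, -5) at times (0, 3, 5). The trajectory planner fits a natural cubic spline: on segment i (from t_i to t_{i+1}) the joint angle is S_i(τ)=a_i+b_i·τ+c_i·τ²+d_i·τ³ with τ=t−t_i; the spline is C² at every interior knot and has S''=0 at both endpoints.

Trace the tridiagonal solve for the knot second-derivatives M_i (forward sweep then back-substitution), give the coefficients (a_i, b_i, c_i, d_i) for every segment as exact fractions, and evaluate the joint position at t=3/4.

Δ: Δ0=4/3, Δ1=-3
row 1: diag=10, rhs=-26; c'=1/5, d'=-13/5
back: M1=-13/5
M: M0=0, M1=-13/5, M2=0
seg 0: a=-3, c=M0/2=0, d=(M1−M0)/(6·3)=-13/90, b=Δ0−h0·(2M0+M1)/6=79/30
seg 1: a=1, c=M1/2=-13/10, d=(M2−M1)/(6·2)=13/60, b=Δ1−h1·(2M1+M2)/6=-19/15
t_q=3/4 → seg 0, τ=3/4; S=-3+79/30·τ+0·τ²+-13/90·τ³=-139/128

  seg 0: a=-3 b=79/30 c=0 d=-13/90
  seg 1: a=1 b=-19/15 c=-13/10 d=13/60
S(3/4) = -139/128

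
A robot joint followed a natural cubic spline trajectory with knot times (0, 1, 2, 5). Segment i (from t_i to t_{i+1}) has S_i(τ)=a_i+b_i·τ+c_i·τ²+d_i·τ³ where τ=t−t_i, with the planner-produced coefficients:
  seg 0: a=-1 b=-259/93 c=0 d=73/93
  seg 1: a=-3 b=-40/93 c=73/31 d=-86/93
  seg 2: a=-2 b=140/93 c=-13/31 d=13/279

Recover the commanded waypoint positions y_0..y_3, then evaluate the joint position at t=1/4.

y_0=-1 y_1=-3 y_2=-2 y_3=0
S(1/4) = -3341/1984

y_0 = S_0(0) = a_0 = -1
y_1 = S_1(0) = a_1 = -3
y_2 = S_2(0) = a_2 = -2
y_3 = S_2(3) = 0
t_q=1/4 is in segment 0 (τ=1/4); S_0(τ)=-3341/1984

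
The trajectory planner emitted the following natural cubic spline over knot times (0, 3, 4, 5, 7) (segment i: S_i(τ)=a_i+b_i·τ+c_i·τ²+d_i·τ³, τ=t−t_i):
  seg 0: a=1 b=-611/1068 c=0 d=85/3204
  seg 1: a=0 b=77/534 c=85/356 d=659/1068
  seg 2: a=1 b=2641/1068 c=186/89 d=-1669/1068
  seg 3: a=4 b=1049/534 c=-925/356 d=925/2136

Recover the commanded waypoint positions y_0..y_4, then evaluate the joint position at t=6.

y_0 = S_0(0) = a_0 = 1
y_1 = S_1(0) = a_1 = 0
y_2 = S_2(0) = a_2 = 1
y_3 = S_3(0) = a_3 = 4
y_4 = S_3(2) = 1
t_q=6 is in segment 3 (τ=1); S_3(τ)=2705/712

y_0=1 y_1=0 y_2=1 y_3=4 y_4=1
S(6) = 2705/712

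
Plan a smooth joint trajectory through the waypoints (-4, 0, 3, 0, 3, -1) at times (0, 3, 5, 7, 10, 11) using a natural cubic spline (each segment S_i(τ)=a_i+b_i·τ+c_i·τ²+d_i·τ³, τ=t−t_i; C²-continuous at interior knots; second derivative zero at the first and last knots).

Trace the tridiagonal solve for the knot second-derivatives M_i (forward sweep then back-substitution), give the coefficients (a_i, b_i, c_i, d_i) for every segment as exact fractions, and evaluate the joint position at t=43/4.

  seg 0: a=-4 b=2401/2538 c=0 d=983/22842
  seg 1: a=0 b=2675/1269 c=983/2538 d=-3509/10152
  seg 2: a=3 b=-415/846 c=-8561/5076 d=5999/10152
  seg 3: a=0 b=-185/1269 c=2359/1269 d=-5623/11421
  seg 4: a=3 b=-2900/1269 c=-1088/423 d=1088/1269
S(43/4) = 85/423

Δ: Δ0=4/3, Δ1=3/2, Δ2=-3/2, Δ3=1, Δ4=-4
row 1: diag=10, rhs=1; c'=1/5, d'=1/10
row 2: denom=8−2·1/5=38/5; d'=(-18−2·1/10)/(38/5)=-91/38
row 3: denom=10−2·5/19=180/19; d'=(15−2·-91/38)/(180/19)=94/45
row 4: denom=8−3·19/60=141/20; d'=(-30−3·94/45)/(141/20)=-2176/423
back: M4=-2176/423
back: M3=94/45−19/60·-2176/423=4718/1269
back: M2=-91/38−5/19·4718/1269=-8561/2538
back: M1=1/10−1/5·-8561/2538=983/1269
M: M0=0, M1=983/1269, M2=-8561/2538, M3=4718/1269, M4=-2176/423, M5=0
seg 0: a=-4, c=M0/2=0, d=(M1−M0)/(6·3)=983/22842, b=Δ0−h0·(2M0+M1)/6=2401/2538
seg 1: a=0, c=M1/2=983/2538, d=(M2−M1)/(6·2)=-3509/10152, b=Δ1−h1·(2M1+M2)/6=2675/1269
seg 2: a=3, c=M2/2=-8561/5076, d=(M3−M2)/(6·2)=5999/10152, b=Δ2−h2·(2M2+M3)/6=-415/846
seg 3: a=0, c=M3/2=2359/1269, d=(M4−M3)/(6·3)=-5623/11421, b=Δ3−h3·(2M3+M4)/6=-185/1269
seg 4: a=3, c=M4/2=-1088/423, d=(M5−M4)/(6·1)=1088/1269, b=Δ4−h4·(2M4+M5)/6=-2900/1269
t_q=43/4 → seg 4, τ=3/4; S=3+-2900/1269·τ+-1088/423·τ²+1088/1269·τ³=85/423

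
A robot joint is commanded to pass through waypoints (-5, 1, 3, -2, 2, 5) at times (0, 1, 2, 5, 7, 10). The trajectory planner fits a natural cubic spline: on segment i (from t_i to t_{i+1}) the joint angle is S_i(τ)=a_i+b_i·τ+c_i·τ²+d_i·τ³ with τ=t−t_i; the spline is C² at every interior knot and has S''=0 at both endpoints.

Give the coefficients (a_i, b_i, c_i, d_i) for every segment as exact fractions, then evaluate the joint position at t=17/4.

  seg 0: a=-5 b=1495/218 c=0 d=-187/218
  seg 1: a=1 b=467/109 c=-561/218 d=63/218
  seg 2: a=3 b=1/218 c=-186/109 d=2255/5886
  seg 3: a=-2 b=12/109 c=1139/654 d=-521/1308
  seg 4: a=2 b=751/327 c=-212/327 d=212/2943
S(17/4) = -17643/13952

Δ: Δ0=6, Δ1=2, Δ2=-5/3, Δ3=2, Δ4=1
row 1: diag=4, rhs=-24; c'=1/4, d'=-6
row 2: denom=8−1·1/4=31/4; d'=(-22−1·-6)/(31/4)=-64/31
row 3: denom=10−3·12/31=274/31; d'=(22−3·-64/31)/(274/31)=437/137
row 4: denom=10−2·31/137=1308/137; d'=(-6−2·437/137)/(1308/137)=-424/327
back: M4=-424/327
back: M3=437/137−31/137·-424/327=1139/327
back: M2=-64/31−12/31·1139/327=-372/109
back: M1=-6−1/4·-372/109=-561/109
M: M0=0, M1=-561/109, M2=-372/109, M3=1139/327, M4=-424/327, M5=0
seg 0: a=-5, c=M0/2=0, d=(M1−M0)/(6·1)=-187/218, b=Δ0−h0·(2M0+M1)/6=1495/218
seg 1: a=1, c=M1/2=-561/218, d=(M2−M1)/(6·1)=63/218, b=Δ1−h1·(2M1+M2)/6=467/109
seg 2: a=3, c=M2/2=-186/109, d=(M3−M2)/(6·3)=2255/5886, b=Δ2−h2·(2M2+M3)/6=1/218
seg 3: a=-2, c=M3/2=1139/654, d=(M4−M3)/(6·2)=-521/1308, b=Δ3−h3·(2M3+M4)/6=12/109
seg 4: a=2, c=M4/2=-212/327, d=(M5−M4)/(6·3)=212/2943, b=Δ4−h4·(2M4+M5)/6=751/327
t_q=17/4 → seg 2, τ=9/4; S=3+1/218·τ+-186/109·τ²+2255/5886·τ³=-17643/13952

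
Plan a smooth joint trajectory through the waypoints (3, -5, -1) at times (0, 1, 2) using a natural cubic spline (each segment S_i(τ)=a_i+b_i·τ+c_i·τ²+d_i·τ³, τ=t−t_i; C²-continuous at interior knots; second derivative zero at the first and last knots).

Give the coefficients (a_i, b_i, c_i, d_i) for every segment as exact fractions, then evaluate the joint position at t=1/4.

Δ: Δ0=-8, Δ1=4
row 1: diag=4, rhs=72; c'=1/4, d'=18
back: M1=18
M: M0=0, M1=18, M2=0
seg 0: a=3, c=M0/2=0, d=(M1−M0)/(6·1)=3, b=Δ0−h0·(2M0+M1)/6=-11
seg 1: a=-5, c=M1/2=9, d=(M2−M1)/(6·1)=-3, b=Δ1−h1·(2M1+M2)/6=-2
t_q=1/4 → seg 0, τ=1/4; S=3+-11·τ+0·τ²+3·τ³=19/64

  seg 0: a=3 b=-11 c=0 d=3
  seg 1: a=-5 b=-2 c=9 d=-3
S(1/4) = 19/64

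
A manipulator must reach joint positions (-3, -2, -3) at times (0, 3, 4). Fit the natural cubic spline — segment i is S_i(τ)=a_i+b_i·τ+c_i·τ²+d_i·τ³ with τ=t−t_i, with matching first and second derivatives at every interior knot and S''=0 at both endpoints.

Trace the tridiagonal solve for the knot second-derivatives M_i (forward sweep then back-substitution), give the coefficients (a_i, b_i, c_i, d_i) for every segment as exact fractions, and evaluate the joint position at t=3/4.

Δ: Δ0=1/3, Δ1=-1
row 1: diag=8, rhs=-8; c'=1/8, d'=-1
back: M1=-1
M: M0=0, M1=-1, M2=0
seg 0: a=-3, c=M0/2=0, d=(M1−M0)/(6·3)=-1/18, b=Δ0−h0·(2M0+M1)/6=5/6
seg 1: a=-2, c=M1/2=-1/2, d=(M2−M1)/(6·1)=1/6, b=Δ1−h1·(2M1+M2)/6=-2/3
t_q=3/4 → seg 0, τ=3/4; S=-3+5/6·τ+0·τ²+-1/18·τ³=-307/128

  seg 0: a=-3 b=5/6 c=0 d=-1/18
  seg 1: a=-2 b=-2/3 c=-1/2 d=1/6
S(3/4) = -307/128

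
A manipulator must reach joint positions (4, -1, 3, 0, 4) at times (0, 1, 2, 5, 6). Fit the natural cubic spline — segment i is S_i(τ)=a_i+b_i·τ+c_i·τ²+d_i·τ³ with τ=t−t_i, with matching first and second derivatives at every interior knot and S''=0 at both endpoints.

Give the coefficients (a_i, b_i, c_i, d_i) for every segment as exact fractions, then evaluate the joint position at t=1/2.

  seg 0: a=4 b=-805/106 c=0 d=275/106
  seg 1: a=-1 b=10/53 c=825/106 d=-421/106
  seg 2: a=3 b=407/106 c=-219/53 d=89/106
  seg 3: a=0 b=91/53 c=363/106 d=-121/106
S(1/2) = 447/848

Δ: Δ0=-5, Δ1=4, Δ2=-1, Δ3=4
row 1: diag=4, rhs=54; c'=1/4, d'=27/2
row 2: denom=8−1·1/4=31/4; d'=(-30−1·27/2)/(31/4)=-174/31
row 3: denom=8−3·12/31=212/31; d'=(30−3·-174/31)/(212/31)=363/53
back: M3=363/53
back: M2=-174/31−12/31·363/53=-438/53
back: M1=27/2−1/4·-438/53=825/53
M: M0=0, M1=825/53, M2=-438/53, M3=363/53, M4=0
seg 0: a=4, c=M0/2=0, d=(M1−M0)/(6·1)=275/106, b=Δ0−h0·(2M0+M1)/6=-805/106
seg 1: a=-1, c=M1/2=825/106, d=(M2−M1)/(6·1)=-421/106, b=Δ1−h1·(2M1+M2)/6=10/53
seg 2: a=3, c=M2/2=-219/53, d=(M3−M2)/(6·3)=89/106, b=Δ2−h2·(2M2+M3)/6=407/106
seg 3: a=0, c=M3/2=363/106, d=(M4−M3)/(6·1)=-121/106, b=Δ3−h3·(2M3+M4)/6=91/53
t_q=1/2 → seg 0, τ=1/2; S=4+-805/106·τ+0·τ²+275/106·τ³=447/848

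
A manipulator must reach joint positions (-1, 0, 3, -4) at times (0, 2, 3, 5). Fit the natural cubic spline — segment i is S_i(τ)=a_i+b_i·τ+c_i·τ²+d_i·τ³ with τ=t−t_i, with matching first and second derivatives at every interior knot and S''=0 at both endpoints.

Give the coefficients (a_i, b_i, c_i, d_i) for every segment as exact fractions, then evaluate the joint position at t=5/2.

Δ: Δ0=1/2, Δ1=3, Δ2=-7/2
row 1: diag=6, rhs=15; c'=1/6, d'=5/2
row 2: denom=6−1·1/6=35/6; d'=(-39−1·5/2)/(35/6)=-249/35
back: M2=-249/35
back: M1=5/2−1/6·-249/35=129/35
M: M0=0, M1=129/35, M2=-249/35, M3=0
seg 0: a=-1, c=M0/2=0, d=(M1−M0)/(6·2)=43/140, b=Δ0−h0·(2M0+M1)/6=-51/70
seg 1: a=0, c=M1/2=129/70, d=(M2−M1)/(6·1)=-9/5, b=Δ1−h1·(2M1+M2)/6=207/70
seg 2: a=3, c=M2/2=-249/70, d=(M3−M2)/(6·2)=83/140, b=Δ2−h2·(2M2+M3)/6=87/70
t_q=5/2 → seg 1, τ=1/2; S=0+207/70·τ+129/70·τ²+-9/5·τ³=12/7

  seg 0: a=-1 b=-51/70 c=0 d=43/140
  seg 1: a=0 b=207/70 c=129/70 d=-9/5
  seg 2: a=3 b=87/70 c=-249/70 d=83/140
S(5/2) = 12/7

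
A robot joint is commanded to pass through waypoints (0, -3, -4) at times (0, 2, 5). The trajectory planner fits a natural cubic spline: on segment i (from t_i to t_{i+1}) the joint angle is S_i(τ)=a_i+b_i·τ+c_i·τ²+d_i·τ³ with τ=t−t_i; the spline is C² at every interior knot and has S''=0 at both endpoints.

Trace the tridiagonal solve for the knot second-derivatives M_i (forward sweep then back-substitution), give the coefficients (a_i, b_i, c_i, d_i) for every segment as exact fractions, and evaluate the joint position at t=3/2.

Δ: Δ0=-3/2, Δ1=-1/3
row 1: diag=10, rhs=7; c'=3/10, d'=7/10
back: M1=7/10
M: M0=0, M1=7/10, M2=0
seg 0: a=0, c=M0/2=0, d=(M1−M0)/(6·2)=7/120, b=Δ0−h0·(2M0+M1)/6=-26/15
seg 1: a=-3, c=M1/2=7/20, d=(M2−M1)/(6·3)=-7/180, b=Δ1−h1·(2M1+M2)/6=-31/30
t_q=3/2 → seg 0, τ=3/2; S=0+-26/15·τ+0·τ²+7/120·τ³=-769/320

  seg 0: a=0 b=-26/15 c=0 d=7/120
  seg 1: a=-3 b=-31/30 c=7/20 d=-7/180
S(3/2) = -769/320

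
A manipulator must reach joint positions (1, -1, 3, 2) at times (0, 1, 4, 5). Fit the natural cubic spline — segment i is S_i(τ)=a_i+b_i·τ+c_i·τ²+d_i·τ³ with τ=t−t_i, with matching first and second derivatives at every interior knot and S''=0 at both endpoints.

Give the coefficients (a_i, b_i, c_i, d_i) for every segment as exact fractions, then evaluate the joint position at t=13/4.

Δ: Δ0=-2, Δ1=4/3, Δ2=-1
row 1: diag=8, rhs=20; c'=3/8, d'=5/2
row 2: denom=8−3·3/8=55/8; d'=(-14−3·5/2)/(55/8)=-172/55
back: M2=-172/55
back: M1=5/2−3/8·-172/55=202/55
M: M0=0, M1=202/55, M2=-172/55, M3=0
seg 0: a=1, c=M0/2=0, d=(M1−M0)/(6·1)=101/165, b=Δ0−h0·(2M0+M1)/6=-431/165
seg 1: a=-1, c=M1/2=101/55, d=(M2−M1)/(6·3)=-17/45, b=Δ1−h1·(2M1+M2)/6=-128/165
seg 2: a=3, c=M2/2=-86/55, d=(M3−M2)/(6·1)=86/165, b=Δ2−h2·(2M2+M3)/6=7/165
t_q=13/4 → seg 1, τ=9/4; S=-1+-128/165·τ+101/55·τ²+-17/45·τ³=7913/3520

  seg 0: a=1 b=-431/165 c=0 d=101/165
  seg 1: a=-1 b=-128/165 c=101/55 d=-17/45
  seg 2: a=3 b=7/165 c=-86/55 d=86/165
S(13/4) = 7913/3520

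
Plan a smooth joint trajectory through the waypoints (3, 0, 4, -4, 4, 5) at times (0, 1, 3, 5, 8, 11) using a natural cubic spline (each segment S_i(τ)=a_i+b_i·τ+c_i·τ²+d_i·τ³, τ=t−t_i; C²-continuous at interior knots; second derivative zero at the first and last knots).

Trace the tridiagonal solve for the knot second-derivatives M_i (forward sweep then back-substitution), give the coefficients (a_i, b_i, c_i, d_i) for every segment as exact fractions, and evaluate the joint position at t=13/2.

Δ: Δ0=-3, Δ1=2, Δ2=-4, Δ3=8/3, Δ4=1/3
row 1: diag=6, rhs=30; c'=1/3, d'=5
row 2: denom=8−2·1/3=22/3; d'=(-36−2·5)/(22/3)=-69/11
row 3: denom=10−2·3/11=104/11; d'=(40−2·-69/11)/(104/11)=289/52
row 4: denom=12−3·33/104=1149/104; d'=(-14−3·289/52)/(1149/104)=-3190/1149
back: M4=-3190/1149
back: M3=289/52−33/104·-3190/1149=2466/383
back: M2=-69/11−3/11·2466/383=-3075/383
back: M1=5−1/3·-3075/383=2940/383
M: M0=0, M1=2940/383, M2=-3075/383, M3=2466/383, M4=-3190/1149, M5=0
seg 0: a=3, c=M0/2=0, d=(M1−M0)/(6·1)=490/383, b=Δ0−h0·(2M0+M1)/6=-1639/383
seg 1: a=0, c=M1/2=1470/383, d=(M2−M1)/(6·2)=-2005/1532, b=Δ1−h1·(2M1+M2)/6=-169/383
seg 2: a=4, c=M2/2=-3075/766, d=(M3−M2)/(6·2)=1847/1532, b=Δ2−h2·(2M2+M3)/6=-304/383
seg 3: a=-4, c=M3/2=1233/383, d=(M4−M3)/(6·3)=-5294/10341, b=Δ3−h3·(2M3+M4)/6=-913/383
seg 4: a=4, c=M4/2=-1595/1149, d=(M5−M4)/(6·3)=1595/10341, b=Δ4−h4·(2M4+M5)/6=1191/383
t_q=13/2 → seg 3, τ=3/2; S=-4+-913/383·τ+1233/383·τ²+-5294/10341·τ³=-789/383

  seg 0: a=3 b=-1639/383 c=0 d=490/383
  seg 1: a=0 b=-169/383 c=1470/383 d=-2005/1532
  seg 2: a=4 b=-304/383 c=-3075/766 d=1847/1532
  seg 3: a=-4 b=-913/383 c=1233/383 d=-5294/10341
  seg 4: a=4 b=1191/383 c=-1595/1149 d=1595/10341
S(13/2) = -789/383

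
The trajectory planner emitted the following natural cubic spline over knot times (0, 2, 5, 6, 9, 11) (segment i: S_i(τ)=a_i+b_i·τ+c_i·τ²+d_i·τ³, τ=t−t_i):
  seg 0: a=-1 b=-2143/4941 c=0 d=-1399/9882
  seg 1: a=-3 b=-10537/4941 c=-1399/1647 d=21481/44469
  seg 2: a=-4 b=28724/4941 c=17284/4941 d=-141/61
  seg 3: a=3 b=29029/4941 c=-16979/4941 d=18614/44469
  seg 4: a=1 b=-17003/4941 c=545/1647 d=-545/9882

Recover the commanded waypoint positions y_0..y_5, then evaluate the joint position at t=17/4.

y_0 = S_0(0) = a_0 = -1
y_1 = S_1(0) = a_1 = -3
y_2 = S_2(0) = a_2 = -4
y_3 = S_3(0) = a_3 = 3
y_4 = S_4(0) = a_4 = 1
y_5 = S_4(2) = -5
t_q=17/4 is in segment 1 (τ=9/4); S_1(τ)=-231763/35136

y_0=-1 y_1=-3 y_2=-4 y_3=3 y_4=1 y_5=-5
S(17/4) = -231763/35136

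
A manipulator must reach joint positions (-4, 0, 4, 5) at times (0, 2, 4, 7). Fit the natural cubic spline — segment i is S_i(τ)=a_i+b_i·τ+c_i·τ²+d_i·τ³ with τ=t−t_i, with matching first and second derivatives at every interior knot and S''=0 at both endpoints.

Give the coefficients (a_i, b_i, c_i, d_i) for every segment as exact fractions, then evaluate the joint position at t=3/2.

  seg 0: a=-4 b=109/57 c=0 d=5/228
  seg 1: a=0 b=124/57 c=5/38 d=-25/228
  seg 2: a=4 b=79/57 c=-10/19 d=10/171
S(3/2) = -643/608

Δ: Δ0=2, Δ1=2, Δ2=1/3
row 1: diag=8, rhs=0; c'=1/4, d'=0
row 2: denom=10−2·1/4=19/2; d'=(-10−2·0)/(19/2)=-20/19
back: M2=-20/19
back: M1=0−1/4·-20/19=5/19
M: M0=0, M1=5/19, M2=-20/19, M3=0
seg 0: a=-4, c=M0/2=0, d=(M1−M0)/(6·2)=5/228, b=Δ0−h0·(2M0+M1)/6=109/57
seg 1: a=0, c=M1/2=5/38, d=(M2−M1)/(6·2)=-25/228, b=Δ1−h1·(2M1+M2)/6=124/57
seg 2: a=4, c=M2/2=-10/19, d=(M3−M2)/(6·3)=10/171, b=Δ2−h2·(2M2+M3)/6=79/57
t_q=3/2 → seg 0, τ=3/2; S=-4+109/57·τ+0·τ²+5/228·τ³=-643/608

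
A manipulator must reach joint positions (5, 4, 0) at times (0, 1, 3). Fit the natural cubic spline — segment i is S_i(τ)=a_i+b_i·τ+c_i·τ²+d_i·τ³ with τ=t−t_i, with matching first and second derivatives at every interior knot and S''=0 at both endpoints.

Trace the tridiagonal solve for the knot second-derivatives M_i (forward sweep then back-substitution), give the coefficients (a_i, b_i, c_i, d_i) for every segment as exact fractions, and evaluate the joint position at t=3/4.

Δ: Δ0=-1, Δ1=-2
row 1: diag=6, rhs=-6; c'=1/3, d'=-1
back: M1=-1
M: M0=0, M1=-1, M2=0
seg 0: a=5, c=M0/2=0, d=(M1−M0)/(6·1)=-1/6, b=Δ0−h0·(2M0+M1)/6=-5/6
seg 1: a=4, c=M1/2=-1/2, d=(M2−M1)/(6·2)=1/12, b=Δ1−h1·(2M1+M2)/6=-4/3
t_q=3/4 → seg 0, τ=3/4; S=5+-5/6·τ+0·τ²+-1/6·τ³=551/128

  seg 0: a=5 b=-5/6 c=0 d=-1/6
  seg 1: a=4 b=-4/3 c=-1/2 d=1/12
S(3/4) = 551/128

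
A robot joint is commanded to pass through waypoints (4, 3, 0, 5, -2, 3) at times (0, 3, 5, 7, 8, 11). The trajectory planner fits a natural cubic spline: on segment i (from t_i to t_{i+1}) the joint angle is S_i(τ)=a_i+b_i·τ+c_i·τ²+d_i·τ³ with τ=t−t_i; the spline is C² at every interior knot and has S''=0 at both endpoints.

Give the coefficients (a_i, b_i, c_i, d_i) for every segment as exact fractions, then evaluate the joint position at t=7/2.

Δ: Δ0=-1/3, Δ1=-3/2, Δ2=5/2, Δ3=-7, Δ4=5/3
row 1: diag=10, rhs=-7; c'=1/5, d'=-7/10
row 2: denom=8−2·1/5=38/5; d'=(24−2·-7/10)/(38/5)=127/38
row 3: denom=6−2·5/19=104/19; d'=(-57−2·127/38)/(104/19)=-605/52
row 4: denom=8−1·19/104=813/104; d'=(52−1·-605/52)/(813/104)=2206/271
back: M4=2206/271
back: M3=-605/52−19/104·2206/271=-3556/271
back: M2=127/38−5/19·-3556/271=3683/542
back: M1=-7/10−1/5·3683/542=-558/271
M: M0=0, M1=-558/271, M2=3683/542, M3=-3556/271, M4=2206/271, M5=0
seg 0: a=4, c=M0/2=0, d=(M1−M0)/(6·3)=-31/271, b=Δ0−h0·(2M0+M1)/6=566/813
seg 1: a=3, c=M1/2=-279/271, d=(M2−M1)/(6·2)=4799/6504, b=Δ1−h1·(2M1+M2)/6=-1945/813
seg 2: a=0, c=M2/2=3683/1084, d=(M3−M2)/(6·2)=-10795/6504, b=Δ2−h2·(2M2+M3)/6=3811/1626
seg 3: a=5, c=M3/2=-1778/271, d=(M4−M3)/(6·1)=2881/813, b=Δ3−h3·(2M3+M4)/6=-3238/813
seg 4: a=-2, c=M4/2=1103/271, d=(M5−M4)/(6·3)=-1103/2439, b=Δ4−h4·(2M4+M5)/6=-5263/813
t_q=7/2 → seg 1, τ=1/2; S=3+-1945/813·τ+-279/271·τ²+4799/6504·τ³=28421/17344

  seg 0: a=4 b=566/813 c=0 d=-31/271
  seg 1: a=3 b=-1945/813 c=-279/271 d=4799/6504
  seg 2: a=0 b=3811/1626 c=3683/1084 d=-10795/6504
  seg 3: a=5 b=-3238/813 c=-1778/271 d=2881/813
  seg 4: a=-2 b=-5263/813 c=1103/271 d=-1103/2439
S(7/2) = 28421/17344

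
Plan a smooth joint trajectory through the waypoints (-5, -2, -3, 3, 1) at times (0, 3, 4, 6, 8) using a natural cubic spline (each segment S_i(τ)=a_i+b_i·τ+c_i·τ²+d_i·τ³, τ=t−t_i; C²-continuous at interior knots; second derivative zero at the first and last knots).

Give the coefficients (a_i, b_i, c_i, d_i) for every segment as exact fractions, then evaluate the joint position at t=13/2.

  seg 0: a=-5 b=91/43 c=0 d=-16/129
  seg 1: a=-2 b=-53/43 c=-48/43 d=58/43
  seg 2: a=-3 b=25/43 c=126/43 d=-37/43
  seg 3: a=3 b=85/43 c=-96/43 d=16/43
S(13/2) = 299/86

Δ: Δ0=1, Δ1=-1, Δ2=3, Δ3=-1
row 1: diag=8, rhs=-12; c'=1/8, d'=-3/2
row 2: denom=6−1·1/8=47/8; d'=(24−1·-3/2)/(47/8)=204/47
row 3: denom=8−2·16/47=344/47; d'=(-24−2·204/47)/(344/47)=-192/43
back: M3=-192/43
back: M2=204/47−16/47·-192/43=252/43
back: M1=-3/2−1/8·252/43=-96/43
M: M0=0, M1=-96/43, M2=252/43, M3=-192/43, M4=0
seg 0: a=-5, c=M0/2=0, d=(M1−M0)/(6·3)=-16/129, b=Δ0−h0·(2M0+M1)/6=91/43
seg 1: a=-2, c=M1/2=-48/43, d=(M2−M1)/(6·1)=58/43, b=Δ1−h1·(2M1+M2)/6=-53/43
seg 2: a=-3, c=M2/2=126/43, d=(M3−M2)/(6·2)=-37/43, b=Δ2−h2·(2M2+M3)/6=25/43
seg 3: a=3, c=M3/2=-96/43, d=(M4−M3)/(6·2)=16/43, b=Δ3−h3·(2M3+M4)/6=85/43
t_q=13/2 → seg 3, τ=1/2; S=3+85/43·τ+-96/43·τ²+16/43·τ³=299/86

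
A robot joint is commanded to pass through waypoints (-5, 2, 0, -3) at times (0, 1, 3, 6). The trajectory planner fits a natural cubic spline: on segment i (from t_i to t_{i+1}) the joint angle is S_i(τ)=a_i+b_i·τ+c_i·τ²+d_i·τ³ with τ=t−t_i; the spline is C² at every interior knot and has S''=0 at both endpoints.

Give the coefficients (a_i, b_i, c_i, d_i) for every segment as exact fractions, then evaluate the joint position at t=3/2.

  seg 0: a=-5 b=59/7 c=0 d=-10/7
  seg 1: a=2 b=29/7 c=-30/7 d=6/7
  seg 2: a=0 b=-19/7 c=6/7 d=-2/21
S(3/2) = 87/28

Δ: Δ0=7, Δ1=-1, Δ2=-1
row 1: diag=6, rhs=-48; c'=1/3, d'=-8
row 2: denom=10−2·1/3=28/3; d'=(0−2·-8)/(28/3)=12/7
back: M2=12/7
back: M1=-8−1/3·12/7=-60/7
M: M0=0, M1=-60/7, M2=12/7, M3=0
seg 0: a=-5, c=M0/2=0, d=(M1−M0)/(6·1)=-10/7, b=Δ0−h0·(2M0+M1)/6=59/7
seg 1: a=2, c=M1/2=-30/7, d=(M2−M1)/(6·2)=6/7, b=Δ1−h1·(2M1+M2)/6=29/7
seg 2: a=0, c=M2/2=6/7, d=(M3−M2)/(6·3)=-2/21, b=Δ2−h2·(2M2+M3)/6=-19/7
t_q=3/2 → seg 1, τ=1/2; S=2+29/7·τ+-30/7·τ²+6/7·τ³=87/28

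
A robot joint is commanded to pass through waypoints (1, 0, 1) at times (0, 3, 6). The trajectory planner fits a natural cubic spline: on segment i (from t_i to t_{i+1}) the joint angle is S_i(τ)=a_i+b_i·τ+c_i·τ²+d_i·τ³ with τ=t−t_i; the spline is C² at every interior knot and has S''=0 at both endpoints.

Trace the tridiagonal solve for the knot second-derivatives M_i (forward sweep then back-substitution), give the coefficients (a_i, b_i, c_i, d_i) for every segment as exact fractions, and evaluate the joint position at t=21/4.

Δ: Δ0=-1/3, Δ1=1/3
row 1: diag=12, rhs=4; c'=1/4, d'=1/3
back: M1=1/3
M: M0=0, M1=1/3, M2=0
seg 0: a=1, c=M0/2=0, d=(M1−M0)/(6·3)=1/54, b=Δ0−h0·(2M0+M1)/6=-1/2
seg 1: a=0, c=M1/2=1/6, d=(M2−M1)/(6·3)=-1/54, b=Δ1−h1·(2M1+M2)/6=0
t_q=21/4 → seg 1, τ=9/4; S=0+0·τ+1/6·τ²+-1/54·τ³=81/128

  seg 0: a=1 b=-1/2 c=0 d=1/54
  seg 1: a=0 b=0 c=1/6 d=-1/54
S(21/4) = 81/128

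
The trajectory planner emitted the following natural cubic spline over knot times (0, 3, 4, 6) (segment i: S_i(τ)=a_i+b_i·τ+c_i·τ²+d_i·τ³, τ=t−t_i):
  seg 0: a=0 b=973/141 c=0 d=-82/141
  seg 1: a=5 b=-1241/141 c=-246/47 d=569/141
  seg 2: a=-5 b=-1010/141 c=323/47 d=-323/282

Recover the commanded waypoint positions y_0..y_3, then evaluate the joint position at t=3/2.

y_0 = S_0(0) = a_0 = 0
y_1 = S_1(0) = a_1 = 5
y_2 = S_2(0) = a_2 = -5
y_3 = S_2(2) = -1
t_q=3/2 is in segment 0 (τ=3/2); S_0(τ)=1577/188

y_0=0 y_1=5 y_2=-5 y_3=-1
S(3/2) = 1577/188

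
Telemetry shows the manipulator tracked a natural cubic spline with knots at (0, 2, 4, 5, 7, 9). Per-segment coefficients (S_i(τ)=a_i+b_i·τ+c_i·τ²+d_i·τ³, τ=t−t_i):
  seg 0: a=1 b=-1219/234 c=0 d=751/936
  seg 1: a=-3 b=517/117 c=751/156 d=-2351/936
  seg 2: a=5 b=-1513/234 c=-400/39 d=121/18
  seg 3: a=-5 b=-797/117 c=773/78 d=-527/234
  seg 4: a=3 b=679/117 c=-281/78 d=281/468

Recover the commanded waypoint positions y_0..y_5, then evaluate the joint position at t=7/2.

y_0 = S_0(0) = a_0 = 1
y_1 = S_1(0) = a_1 = -3
y_2 = S_2(0) = a_2 = 5
y_3 = S_3(0) = a_3 = -5
y_4 = S_4(0) = a_4 = 3
y_5 = S_4(2) = 5
t_q=7/2 is in segment 1 (τ=3/2); S_1(τ)=14933/2496

y_0=1 y_1=-3 y_2=5 y_3=-5 y_4=3 y_5=5
S(7/2) = 14933/2496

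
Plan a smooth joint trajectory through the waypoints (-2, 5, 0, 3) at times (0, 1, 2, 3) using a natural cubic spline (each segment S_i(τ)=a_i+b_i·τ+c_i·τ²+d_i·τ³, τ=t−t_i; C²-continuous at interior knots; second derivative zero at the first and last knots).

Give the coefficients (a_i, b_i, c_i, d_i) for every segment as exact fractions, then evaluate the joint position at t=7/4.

Δ: Δ0=7, Δ1=-5, Δ2=3
row 1: diag=4, rhs=-72; c'=1/4, d'=-18
row 2: denom=4−1·1/4=15/4; d'=(48−1·-18)/(15/4)=88/5
back: M2=88/5
back: M1=-18−1/4·88/5=-112/5
M: M0=0, M1=-112/5, M2=88/5, M3=0
seg 0: a=-2, c=M0/2=0, d=(M1−M0)/(6·1)=-56/15, b=Δ0−h0·(2M0+M1)/6=161/15
seg 1: a=5, c=M1/2=-56/5, d=(M2−M1)/(6·1)=20/3, b=Δ1−h1·(2M1+M2)/6=-7/15
seg 2: a=0, c=M2/2=44/5, d=(M3−M2)/(6·1)=-44/15, b=Δ2−h2·(2M2+M3)/6=-43/15
t_q=7/4 → seg 1, τ=3/4; S=5+-7/15·τ+-56/5·τ²+20/3·τ³=93/80

  seg 0: a=-2 b=161/15 c=0 d=-56/15
  seg 1: a=5 b=-7/15 c=-56/5 d=20/3
  seg 2: a=0 b=-43/15 c=44/5 d=-44/15
S(7/4) = 93/80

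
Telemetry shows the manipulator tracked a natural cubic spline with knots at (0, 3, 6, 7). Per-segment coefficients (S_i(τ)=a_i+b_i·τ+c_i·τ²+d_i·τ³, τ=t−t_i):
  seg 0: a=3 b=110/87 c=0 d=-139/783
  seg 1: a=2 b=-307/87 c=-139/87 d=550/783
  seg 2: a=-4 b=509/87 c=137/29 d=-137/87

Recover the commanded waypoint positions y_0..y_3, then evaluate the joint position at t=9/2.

y_0 = S_0(0) = a_0 = 3
y_1 = S_1(0) = a_1 = 2
y_2 = S_2(0) = a_2 = -4
y_3 = S_2(1) = 5
t_q=9/2 is in segment 1 (τ=3/2); S_1(τ)=-131/29

y_0=3 y_1=2 y_2=-4 y_3=5
S(9/2) = -131/29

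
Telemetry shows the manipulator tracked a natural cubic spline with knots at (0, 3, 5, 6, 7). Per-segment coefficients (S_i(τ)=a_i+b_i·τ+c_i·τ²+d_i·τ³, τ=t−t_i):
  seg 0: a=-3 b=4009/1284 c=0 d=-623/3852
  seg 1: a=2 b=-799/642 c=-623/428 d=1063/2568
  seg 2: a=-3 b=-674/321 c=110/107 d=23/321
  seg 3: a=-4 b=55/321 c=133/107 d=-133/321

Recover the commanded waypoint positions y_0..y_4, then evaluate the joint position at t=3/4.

y_0 = S_0(0) = a_0 = -3
y_1 = S_1(0) = a_1 = 2
y_2 = S_2(0) = a_2 = -3
y_3 = S_3(0) = a_3 = -4
y_4 = S_3(1) = -3
t_q=3/4 is in segment 0 (τ=3/4); S_0(τ)=-19901/27392

y_0=-3 y_1=2 y_2=-3 y_3=-4 y_4=-3
S(3/4) = -19901/27392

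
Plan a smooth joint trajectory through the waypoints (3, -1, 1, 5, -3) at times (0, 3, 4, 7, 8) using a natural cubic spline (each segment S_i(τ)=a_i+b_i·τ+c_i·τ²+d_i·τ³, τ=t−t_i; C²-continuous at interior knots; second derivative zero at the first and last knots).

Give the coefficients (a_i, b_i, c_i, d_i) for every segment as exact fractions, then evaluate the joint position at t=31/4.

  seg 0: a=3 b=-529/216 c=0 d=241/1944
  seg 1: a=-1 b=97/108 c=241/216 d=-1/72
  seg 2: a=1 b=667/216 c=29/27 d=-1075/1944
  seg 3: a=5 b=-583/108 c=-281/72 d=281/216
S(31/4) = -3203/4608

Δ: Δ0=-4/3, Δ1=2, Δ2=4/3, Δ3=-8
row 1: diag=8, rhs=20; c'=1/8, d'=5/2
row 2: denom=8−1·1/8=63/8; d'=(-4−1·5/2)/(63/8)=-52/63
row 3: denom=8−3·8/21=48/7; d'=(-56−3·-52/63)/(48/7)=-281/36
back: M3=-281/36
back: M2=-52/63−8/21·-281/36=58/27
back: M1=5/2−1/8·58/27=241/108
M: M0=0, M1=241/108, M2=58/27, M3=-281/36, M4=0
seg 0: a=3, c=M0/2=0, d=(M1−M0)/(6·3)=241/1944, b=Δ0−h0·(2M0+M1)/6=-529/216
seg 1: a=-1, c=M1/2=241/216, d=(M2−M1)/(6·1)=-1/72, b=Δ1−h1·(2M1+M2)/6=97/108
seg 2: a=1, c=M2/2=29/27, d=(M3−M2)/(6·3)=-1075/1944, b=Δ2−h2·(2M2+M3)/6=667/216
seg 3: a=5, c=M3/2=-281/72, d=(M4−M3)/(6·1)=281/216, b=Δ3−h3·(2M3+M4)/6=-583/108
t_q=31/4 → seg 3, τ=3/4; S=5+-583/108·τ+-281/72·τ²+281/216·τ³=-3203/4608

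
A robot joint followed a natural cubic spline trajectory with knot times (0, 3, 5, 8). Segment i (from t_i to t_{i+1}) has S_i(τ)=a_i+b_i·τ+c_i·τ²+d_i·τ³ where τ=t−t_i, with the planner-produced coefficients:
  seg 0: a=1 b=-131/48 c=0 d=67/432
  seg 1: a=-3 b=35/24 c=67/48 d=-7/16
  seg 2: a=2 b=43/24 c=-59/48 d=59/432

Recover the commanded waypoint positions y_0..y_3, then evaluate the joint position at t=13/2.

y_0 = S_0(0) = a_0 = 1
y_1 = S_1(0) = a_1 = -3
y_2 = S_2(0) = a_2 = 2
y_3 = S_2(3) = 0
t_q=13/2 is in segment 2 (τ=3/2); S_2(τ)=305/128

y_0=1 y_1=-3 y_2=2 y_3=0
S(13/2) = 305/128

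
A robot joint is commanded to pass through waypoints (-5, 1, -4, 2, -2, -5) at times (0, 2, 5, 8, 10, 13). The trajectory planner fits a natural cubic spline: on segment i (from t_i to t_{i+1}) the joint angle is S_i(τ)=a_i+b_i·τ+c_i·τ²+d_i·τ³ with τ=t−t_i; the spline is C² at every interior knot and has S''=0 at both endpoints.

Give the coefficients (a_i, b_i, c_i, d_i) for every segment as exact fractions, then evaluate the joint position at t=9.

Δ: Δ0=3, Δ1=-5/3, Δ2=2, Δ3=-2, Δ4=-1
row 1: diag=10, rhs=-28; c'=3/10, d'=-14/5
row 2: denom=12−3·3/10=111/10; d'=(22−3·-14/5)/(111/10)=304/111
row 3: denom=10−3·10/37=340/37; d'=(-24−3·304/111)/(340/37)=-298/85
row 4: denom=10−2·37/170=813/85; d'=(6−2·-298/85)/(813/85)=1106/813
back: M4=1106/813
back: M3=-298/85−37/170·1106/813=-3091/813
back: M2=304/111−10/37·-3091/813=3062/813
back: M1=-14/5−3/10·3062/813=-1065/271
M: M0=0, M1=-1065/271, M2=3062/813, M3=-3091/813, M4=1106/813, M5=0
seg 0: a=-5, c=M0/2=0, d=(M1−M0)/(6·2)=-355/1084, b=Δ0−h0·(2M0+M1)/6=1168/271
seg 1: a=1, c=M1/2=-1065/542, d=(M2−M1)/(6·3)=6257/14634, b=Δ1−h1·(2M1+M2)/6=103/271
seg 2: a=-4, c=M2/2=1531/813, d=(M3−M2)/(6·3)=-2051/4878, b=Δ2−h2·(2M2+M3)/6=73/542
seg 3: a=2, c=M3/2=-3091/1626, d=(M4−M3)/(6·2)=1399/3252, b=Δ3−h3·(2M3+M4)/6=22/271
seg 4: a=-2, c=M4/2=553/813, d=(M5−M4)/(6·3)=-553/7317, b=Δ4−h4·(2M4+M5)/6=-1919/813
t_q=9 → seg 3, τ=1; S=2+22/271·τ+-3091/1626·τ²+1399/3252·τ³=1985/3252

  seg 0: a=-5 b=1168/271 c=0 d=-355/1084
  seg 1: a=1 b=103/271 c=-1065/542 d=6257/14634
  seg 2: a=-4 b=73/542 c=1531/813 d=-2051/4878
  seg 3: a=2 b=22/271 c=-3091/1626 d=1399/3252
  seg 4: a=-2 b=-1919/813 c=553/813 d=-553/7317
S(9) = 1985/3252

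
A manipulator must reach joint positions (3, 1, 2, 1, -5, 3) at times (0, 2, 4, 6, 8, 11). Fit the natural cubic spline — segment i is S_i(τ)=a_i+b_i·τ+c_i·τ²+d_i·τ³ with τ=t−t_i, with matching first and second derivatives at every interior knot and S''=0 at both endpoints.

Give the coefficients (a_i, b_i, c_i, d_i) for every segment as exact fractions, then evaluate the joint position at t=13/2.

  seg 0: a=3 b=-1117/795 c=0 d=161/1590
  seg 1: a=1 b=-151/795 c=161/265 d=-167/1272
  seg 2: a=2 b=1057/1590 c=-191/1060 d=-1279/6360
  seg 3: a=1 b=-1963/795 c=-147/106 d=1783/3180
  seg 4: a=-5 b=-1024/795 c=524/265 d=-524/2385
S(13/2) = -867/1696

Δ: Δ0=-1, Δ1=1/2, Δ2=-1/2, Δ3=-3, Δ4=8/3
row 1: diag=8, rhs=9; c'=1/4, d'=9/8
row 2: denom=8−2·1/4=15/2; d'=(-6−2·9/8)/(15/2)=-11/10
row 3: denom=8−2·4/15=112/15; d'=(-15−2·-11/10)/(112/15)=-12/7
row 4: denom=10−2·15/56=265/28; d'=(34−2·-12/7)/(265/28)=1048/265
back: M4=1048/265
back: M3=-12/7−15/56·1048/265=-147/53
back: M2=-11/10−4/15·-147/53=-191/530
back: M1=9/8−1/4·-191/530=322/265
M: M0=0, M1=322/265, M2=-191/530, M3=-147/53, M4=1048/265, M5=0
seg 0: a=3, c=M0/2=0, d=(M1−M0)/(6·2)=161/1590, b=Δ0−h0·(2M0+M1)/6=-1117/795
seg 1: a=1, c=M1/2=161/265, d=(M2−M1)/(6·2)=-167/1272, b=Δ1−h1·(2M1+M2)/6=-151/795
seg 2: a=2, c=M2/2=-191/1060, d=(M3−M2)/(6·2)=-1279/6360, b=Δ2−h2·(2M2+M3)/6=1057/1590
seg 3: a=1, c=M3/2=-147/106, d=(M4−M3)/(6·2)=1783/3180, b=Δ3−h3·(2M3+M4)/6=-1963/795
seg 4: a=-5, c=M4/2=524/265, d=(M5−M4)/(6·3)=-524/2385, b=Δ4−h4·(2M4+M5)/6=-1024/795
t_q=13/2 → seg 3, τ=1/2; S=1+-1963/795·τ+-147/106·τ²+1783/3180·τ³=-867/1696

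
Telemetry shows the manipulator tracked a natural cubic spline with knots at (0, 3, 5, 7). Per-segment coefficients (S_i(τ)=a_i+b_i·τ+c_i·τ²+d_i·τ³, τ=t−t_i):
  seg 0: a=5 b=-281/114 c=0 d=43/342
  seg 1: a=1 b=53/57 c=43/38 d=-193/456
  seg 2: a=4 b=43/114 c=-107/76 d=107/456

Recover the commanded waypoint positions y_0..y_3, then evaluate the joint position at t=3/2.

y_0 = S_0(0) = a_0 = 5
y_1 = S_1(0) = a_1 = 1
y_2 = S_2(0) = a_2 = 4
y_3 = S_2(2) = 1
t_q=3/2 is in segment 0 (τ=3/2); S_0(τ)=525/304

y_0=5 y_1=1 y_2=4 y_3=1
S(3/2) = 525/304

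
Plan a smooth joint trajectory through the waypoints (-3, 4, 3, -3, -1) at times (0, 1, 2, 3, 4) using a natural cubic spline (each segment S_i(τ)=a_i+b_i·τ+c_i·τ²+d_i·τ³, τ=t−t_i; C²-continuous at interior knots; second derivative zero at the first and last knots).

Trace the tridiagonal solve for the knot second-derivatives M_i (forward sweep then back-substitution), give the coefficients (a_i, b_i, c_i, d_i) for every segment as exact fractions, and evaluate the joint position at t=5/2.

Δ: Δ0=7, Δ1=-1, Δ2=-6, Δ3=2
row 1: diag=4, rhs=-48; c'=1/4, d'=-12
row 2: denom=4−1·1/4=15/4; d'=(-30−1·-12)/(15/4)=-24/5
row 3: denom=4−1·4/15=56/15; d'=(48−1·-24/5)/(56/15)=99/7
back: M3=99/7
back: M2=-24/5−4/15·99/7=-60/7
back: M1=-12−1/4·-60/7=-69/7
M: M0=0, M1=-69/7, M2=-60/7, M3=99/7, M4=0
seg 0: a=-3, c=M0/2=0, d=(M1−M0)/(6·1)=-23/14, b=Δ0−h0·(2M0+M1)/6=121/14
seg 1: a=4, c=M1/2=-69/14, d=(M2−M1)/(6·1)=3/14, b=Δ1−h1·(2M1+M2)/6=26/7
seg 2: a=3, c=M2/2=-30/7, d=(M3−M2)/(6·1)=53/14, b=Δ2−h2·(2M2+M3)/6=-11/2
seg 3: a=-3, c=M3/2=99/14, d=(M4−M3)/(6·1)=-33/14, b=Δ3−h3·(2M3+M4)/6=-19/7
t_q=5/2 → seg 2, τ=1/2; S=3+-11/2·τ+-30/7·τ²+53/14·τ³=-39/112

  seg 0: a=-3 b=121/14 c=0 d=-23/14
  seg 1: a=4 b=26/7 c=-69/14 d=3/14
  seg 2: a=3 b=-11/2 c=-30/7 d=53/14
  seg 3: a=-3 b=-19/7 c=99/14 d=-33/14
S(5/2) = -39/112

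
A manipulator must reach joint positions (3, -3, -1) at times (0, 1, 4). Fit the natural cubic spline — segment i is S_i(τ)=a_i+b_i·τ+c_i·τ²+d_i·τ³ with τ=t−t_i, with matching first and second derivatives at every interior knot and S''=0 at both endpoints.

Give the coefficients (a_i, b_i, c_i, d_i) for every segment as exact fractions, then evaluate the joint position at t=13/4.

Δ: Δ0=-6, Δ1=2/3
row 1: diag=8, rhs=40; c'=3/8, d'=5
back: M1=5
M: M0=0, M1=5, M2=0
seg 0: a=3, c=M0/2=0, d=(M1−M0)/(6·1)=5/6, b=Δ0−h0·(2M0+M1)/6=-41/6
seg 1: a=-3, c=M1/2=5/2, d=(M2−M1)/(6·3)=-5/18, b=Δ1−h1·(2M1+M2)/6=-13/3
t_q=13/4 → seg 1, τ=9/4; S=-3+-13/3·τ+5/2·τ²+-5/18·τ³=-417/128

  seg 0: a=3 b=-41/6 c=0 d=5/6
  seg 1: a=-3 b=-13/3 c=5/2 d=-5/18
S(13/4) = -417/128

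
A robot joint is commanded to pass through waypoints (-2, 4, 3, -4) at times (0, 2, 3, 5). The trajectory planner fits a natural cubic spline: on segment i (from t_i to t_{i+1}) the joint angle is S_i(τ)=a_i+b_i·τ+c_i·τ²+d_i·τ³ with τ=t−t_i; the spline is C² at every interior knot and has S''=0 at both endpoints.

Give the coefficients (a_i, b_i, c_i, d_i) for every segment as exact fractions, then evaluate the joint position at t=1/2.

  seg 0: a=-2 b=148/35 c=0 d=-43/140
  seg 1: a=4 b=19/35 c=-129/70 d=3/10
  seg 2: a=3 b=-157/70 c=-33/35 d=11/70
S(1/2) = 17/224

Δ: Δ0=3, Δ1=-1, Δ2=-7/2
row 1: diag=6, rhs=-24; c'=1/6, d'=-4
row 2: denom=6−1·1/6=35/6; d'=(-15−1·-4)/(35/6)=-66/35
back: M2=-66/35
back: M1=-4−1/6·-66/35=-129/35
M: M0=0, M1=-129/35, M2=-66/35, M3=0
seg 0: a=-2, c=M0/2=0, d=(M1−M0)/(6·2)=-43/140, b=Δ0−h0·(2M0+M1)/6=148/35
seg 1: a=4, c=M1/2=-129/70, d=(M2−M1)/(6·1)=3/10, b=Δ1−h1·(2M1+M2)/6=19/35
seg 2: a=3, c=M2/2=-33/35, d=(M3−M2)/(6·2)=11/70, b=Δ2−h2·(2M2+M3)/6=-157/70
t_q=1/2 → seg 0, τ=1/2; S=-2+148/35·τ+0·τ²+-43/140·τ³=17/224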